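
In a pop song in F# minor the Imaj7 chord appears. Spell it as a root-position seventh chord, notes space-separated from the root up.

The root, F#, is scale degree 1 — the same note in F# minor and F# major; only the chord quality changes. Stacking thirds in F# major on F# gives F#–A#–C#–E#.

F# A# C# E#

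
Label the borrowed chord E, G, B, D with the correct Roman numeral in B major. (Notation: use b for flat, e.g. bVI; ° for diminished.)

E is scale degree 4 in B major. The diatonic chord on degree 4 would be E (IV), but E–G–B–D is the minor-seventh chord from B minor. As a borrowed chord it is labeled iv7.

iv7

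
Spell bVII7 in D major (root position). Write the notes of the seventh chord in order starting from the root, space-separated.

C E G Bb

The root of bVII7 is the lowered 7th degree: C# becomes C. In D minor the chord on C is C–E–G–Bb.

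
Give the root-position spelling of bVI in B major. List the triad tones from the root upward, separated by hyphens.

G-B-D

bVI is built on the lowered scale degree 6. In B major degree 6 is G#; lowered it becomes G. In B minor the chord on G is G–B–D.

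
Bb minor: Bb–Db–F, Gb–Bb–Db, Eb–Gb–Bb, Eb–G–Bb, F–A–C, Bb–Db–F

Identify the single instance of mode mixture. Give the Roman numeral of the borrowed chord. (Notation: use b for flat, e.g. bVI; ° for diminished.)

In Bb minor (with V from harmonic minor) the diatonic chords are Bbm, Cdim, Db, Ebm, F, Gb, Ab. Bb–Db–F = Bbm, Gb–Bb–Db = Gb, Eb–Gb–Bb = Ebm and F–A–C = F all belong to that set. Eb–G–Bb doesn't fit — on degree 4 Bb minor would have Ebm (iv). Eb is the degree-4 chord of Bb major, so it is the borrowed IV.

IV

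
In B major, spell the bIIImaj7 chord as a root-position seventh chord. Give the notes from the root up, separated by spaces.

D F# A C#

bIIImaj7 is built on the lowered scale degree 3. In B major degree 3 is D#; lowered it becomes D. Building the major-seventh chord from the parallel minor on D: D–F#–A–C#.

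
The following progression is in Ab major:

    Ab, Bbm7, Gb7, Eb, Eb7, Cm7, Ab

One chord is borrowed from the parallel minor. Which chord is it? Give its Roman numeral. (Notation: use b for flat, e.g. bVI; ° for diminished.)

Ab major has the diatonic set Ab, Bbm, Cm, Db, Eb, Fm, Gdim. Of the given chords, Ab, Bbm7, Eb, Eb7 and Cm7 are diatonic. Gb7 (Gb–Bb–Db–Fb) is not: scale degree 7 in Ab major carries Gdim (vii°). In Ab minor the chord on that degree is Gb7, so here it functions as bVII7, borrowed from the parallel minor.

bVII7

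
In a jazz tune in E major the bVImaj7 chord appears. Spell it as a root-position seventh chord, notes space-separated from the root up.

C E G B

bVImaj7 is built on the lowered scale degree 6. In E major degree 6 is C#; lowered it becomes C. Stacking thirds in E minor on C gives C–E–G–B.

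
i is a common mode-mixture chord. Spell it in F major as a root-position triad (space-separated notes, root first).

The root, F, is scale degree 1 — the same note in F major and F minor; only the chord quality changes. In F minor the chord on F is F–Ab–C.

F Ab C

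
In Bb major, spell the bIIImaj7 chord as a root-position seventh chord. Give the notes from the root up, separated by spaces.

Db F Ab C

The root of bIIImaj7 is the lowered 3rd degree: D becomes Db. Building the major-seventh chord from the parallel minor on Db: Db–F–Ab–C.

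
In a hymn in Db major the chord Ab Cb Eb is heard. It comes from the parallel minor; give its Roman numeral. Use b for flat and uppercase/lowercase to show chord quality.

The root Ab is the diatonic 5th degree of Db major; the borrowing shows in the chord quality. Ab–Cb–Eb is a minor chord — the form found in Db minor, not the diatonic V (Ab). Borrowed into Db major it is written v.

v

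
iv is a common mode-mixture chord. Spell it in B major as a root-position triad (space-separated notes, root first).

iv is built on scale degree 4, which is E in both B major and its parallel. Stacking thirds in B minor on E gives E–G–B.

E G B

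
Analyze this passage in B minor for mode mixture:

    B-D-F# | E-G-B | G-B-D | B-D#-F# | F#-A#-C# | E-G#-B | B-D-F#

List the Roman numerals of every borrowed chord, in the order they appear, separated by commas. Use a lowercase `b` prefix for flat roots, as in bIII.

In B minor (with V from harmonic minor) the diatonic chords are Bm, C#dim, D, Em, F#, G, A. B–D–F# = Bm, E–G–B = Em, G–B–D = G and F#–A#–C# = F# all belong to that set. B–D#–F# is not: scale degree 1 in B minor carries Bm (i). In B major the chord on that degree is B, so here it functions as I, borrowed from the parallel major. But E–G#–B is foreign: the diatonic iv on degree 4 is Em, whereas E comes from B major. It is labeled IV.

I, IV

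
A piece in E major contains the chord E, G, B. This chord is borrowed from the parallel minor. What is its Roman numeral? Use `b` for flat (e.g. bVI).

E is scale degree 1 in E major. E–G–B is a minor chord — the form found in E minor, not the diatonic I (E). Borrowed into E major it is written i.

i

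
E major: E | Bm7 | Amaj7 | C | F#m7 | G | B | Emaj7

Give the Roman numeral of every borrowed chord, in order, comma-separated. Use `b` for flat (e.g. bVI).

E major has the diatonic set E, F#m, G#m, A, B, C#m, D#dim. E, Amaj7, F#m7, B and Emaj7 all belong to that set. Bm7 (B–D–F#–A) doesn't fit — on degree 5 E major would have B (V). Bm7 is the degree-5 chord of E minor, so it is the borrowed v7. But C (C–E–G) is foreign: the diatonic vi on degree 6 is C#m, whereas C comes from E minor. It is labeled bVI. G (G–B–D) is not: scale degree 3 in E major carries G#m (iii). In E minor the chord on that degree is G, so here it functions as bIII, borrowed from the parallel minor.

v7, bVI, bIII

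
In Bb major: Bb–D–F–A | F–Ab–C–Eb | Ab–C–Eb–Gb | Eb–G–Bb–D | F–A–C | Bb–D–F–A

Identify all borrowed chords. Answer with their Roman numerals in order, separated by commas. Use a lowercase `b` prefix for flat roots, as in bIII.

Bb major has the diatonic set Bb, Cm, Dm, Eb, F, Gm, Adim. Bb–D–F–A = Bbmaj7, Eb–G–Bb–D = Ebmaj7 and F–A–C = F all belong to that set. But F–Ab–C–Eb is foreign: the diatonic V on degree 5 is F, whereas Fm7 comes from Bb minor. It is labeled v7. Ab–C–Eb–Gb doesn't fit — on degree 7 Bb major would have Adim (vii°). Ab7 is the degree-7 chord of Bb minor, so it is the borrowed bVII7.

v7, bVII7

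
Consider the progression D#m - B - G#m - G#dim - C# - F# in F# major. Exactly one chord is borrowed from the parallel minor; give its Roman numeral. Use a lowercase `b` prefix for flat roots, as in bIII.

The diatonic triads in F# major are F#, G#m, A#m, B, C#, D#m, E#dim. D#m, B, G#m, C# and F# all belong to that set. G#dim (G#–B–D) is not: scale degree 2 in F# major carries G#m (ii). In F# minor the chord on that degree is G#dim, so here it functions as ii°, borrowed from the parallel minor.

ii°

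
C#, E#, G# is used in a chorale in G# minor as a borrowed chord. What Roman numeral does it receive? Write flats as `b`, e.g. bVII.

The root C# is the diatonic 4th degree of G# minor; the borrowing shows in the chord quality. C#–E#–G# is a major chord — the form found in G# major, not the diatonic iv (C#m). Borrowed into G# minor it is written IV.

IV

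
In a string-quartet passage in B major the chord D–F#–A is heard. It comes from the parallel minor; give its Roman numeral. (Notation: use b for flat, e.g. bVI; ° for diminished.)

The root D is the lowered 3rd scale degree — diatonically B major has D# there. The diatonic chord on degree 3 would be D#m (iii), but D–F#–A is the major chord from B minor. As a borrowed chord it is labeled bIII.

bIII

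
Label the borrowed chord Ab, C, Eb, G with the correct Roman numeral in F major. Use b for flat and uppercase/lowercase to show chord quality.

bIIImaj7

Ab is the lowered form of scale degree 3 in F major (the diatonic degree 3 is A). Diatonically F major has Am (iii) on that degree; Ab–C–Eb–G is instead the major-seventh chord native to F minor, so it takes the label bIIImaj7.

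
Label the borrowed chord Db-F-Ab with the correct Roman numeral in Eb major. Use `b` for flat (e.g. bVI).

Db is the lowered form of scale degree 7 in Eb major (the diatonic degree 7 is D). Diatonically Eb major has Ddim (vii°) on that degree; Db–F–Ab is instead the major chord native to Eb minor, so it takes the label bVII.

bVII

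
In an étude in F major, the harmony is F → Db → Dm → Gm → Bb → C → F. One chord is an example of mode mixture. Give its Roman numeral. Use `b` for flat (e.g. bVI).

bVI

F major has the diatonic set F, Gm, Am, Bb, C, Dm, Edim. F, Dm, Gm, Bb and C are all diatonic. But Db (Db–F–Ab) is foreign: the diatonic vi on degree 6 is Dm, whereas Db comes from F minor. It is labeled bVI.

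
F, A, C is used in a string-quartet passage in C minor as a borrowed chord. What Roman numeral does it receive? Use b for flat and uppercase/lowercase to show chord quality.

IV

The root F is the diatonic 4th degree of C minor; the borrowing shows in the chord quality. F–A–C is a major chord — the form found in C major, not the diatonic iv (Fm). Borrowed into C minor it is written IV.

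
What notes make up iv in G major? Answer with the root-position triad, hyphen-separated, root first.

C-Eb-G

iv is built on scale degree 4, which is C in both G major and its parallel. Stacking thirds in G minor on C gives C–Eb–G.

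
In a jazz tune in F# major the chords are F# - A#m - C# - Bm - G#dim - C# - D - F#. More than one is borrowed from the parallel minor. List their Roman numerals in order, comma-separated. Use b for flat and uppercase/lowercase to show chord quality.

iv, ii°, bVI

In F# major the diatonic chords are F#, G#m, A#m, B, C#, D#m, E#dim. F#, A#m and C# are all diatonic. But Bm (B–D–F#) is foreign: the diatonic IV on degree 4 is B, whereas Bm comes from F# minor. It is labeled iv. But G#dim (G#–B–D) is foreign: the diatonic ii on degree 2 is G#m, whereas G#dim comes from F# minor. It is labeled ii°. D (D–F#–A) doesn't fit — on degree 6 F# major would have D#m (vi). D is the degree-6 chord of F# minor, so it is the borrowed bVI.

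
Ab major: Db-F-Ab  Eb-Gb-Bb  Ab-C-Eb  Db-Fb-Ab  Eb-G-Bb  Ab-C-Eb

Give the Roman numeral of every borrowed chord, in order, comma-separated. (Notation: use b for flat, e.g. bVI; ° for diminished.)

In Ab major the diatonic chords are Ab, Bbm, Cm, Db, Eb, Fm, Gdim. Of the given chords, Db–F–Ab = Db, Ab–C–Eb = Ab and Eb–G–Bb = Eb are diatonic. Eb–Gb–Bb doesn't fit — on degree 5 Ab major would have Eb (V). Ebm is the degree-5 chord of Ab minor, so it is the borrowed v. Db–Fb–Ab is not: scale degree 4 in Ab major carries Db (IV). In Ab minor the chord on that degree is Dbm, so here it functions as iv, borrowed from the parallel minor.

v, iv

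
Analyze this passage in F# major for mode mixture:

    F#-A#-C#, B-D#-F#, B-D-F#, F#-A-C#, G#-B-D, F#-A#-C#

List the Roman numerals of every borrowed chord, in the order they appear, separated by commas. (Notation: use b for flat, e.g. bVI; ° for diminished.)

iv, i, ii°

In F# major the diatonic chords are F#, G#m, A#m, B, C#, D#m, E#dim. F#–A#–C# = F# and B–D#–F# = B both belong to that set. But B–D–F# is foreign: the diatonic IV on degree 4 is B, whereas Bm comes from F# minor. It is labeled iv. F#–A–C# is not: scale degree 1 in F# major carries F# (I). In F# minor the chord on that degree is F#m, so here it functions as i, borrowed from the parallel minor. G#–B–D doesn't fit — on degree 2 F# major would have G#m (ii). G#dim is the degree-2 chord of F# minor, so it is the borrowed ii°.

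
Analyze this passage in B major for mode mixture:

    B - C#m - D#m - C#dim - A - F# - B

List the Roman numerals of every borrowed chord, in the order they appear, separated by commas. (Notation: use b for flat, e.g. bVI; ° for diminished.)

ii°, bVII

B major has the diatonic set B, C#m, D#m, E, F#, G#m, A#dim. B, C#m, D#m and F# all belong to that set. C#dim (C#–E–G) is not: scale degree 2 in B major carries C#m (ii). In B minor the chord on that degree is C#dim, so here it functions as ii°, borrowed from the parallel minor. But A (A–C#–E) is foreign: the diatonic vii° on degree 7 is A#dim, whereas A comes from B minor. It is labeled bVII.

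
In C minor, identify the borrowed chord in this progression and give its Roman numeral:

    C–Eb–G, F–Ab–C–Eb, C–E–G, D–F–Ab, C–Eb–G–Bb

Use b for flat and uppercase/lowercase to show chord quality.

In C minor (with V from harmonic minor) the diatonic chords are Cm, Ddim, Eb, Fm, G, Ab, Bb. C–Eb–G = Cm, F–Ab–C–Eb = Fm7, D–F–Ab = Ddim and C–Eb–G–Bb = Cm7 are all diatonic. C–E–G is not: scale degree 1 in C minor carries Cm (i). In C major the chord on that degree is C, so here it functions as I, borrowed from the parallel major.

I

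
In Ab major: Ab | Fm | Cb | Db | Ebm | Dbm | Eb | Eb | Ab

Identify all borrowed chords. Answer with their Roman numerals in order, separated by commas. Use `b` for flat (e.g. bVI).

In Ab major the diatonic chords are Ab, Bbm, Cm, Db, Eb, Fm, Gdim. Of the given chords, Ab, Fm, Db and Eb are diatonic. Cb (Cb–Eb–Gb) is not: scale degree 3 in Ab major carries Cm (iii). In Ab minor the chord on that degree is Cb, so here it functions as bIII, borrowed from the parallel minor. Ebm (Eb–Gb–Bb) doesn't fit — on degree 5 Ab major would have Eb (V). Ebm is the degree-5 chord of Ab minor, so it is the borrowed v. But Dbm (Db–Fb–Ab) is foreign: the diatonic IV on degree 4 is Db, whereas Dbm comes from Ab minor. It is labeled iv.

bIII, v, iv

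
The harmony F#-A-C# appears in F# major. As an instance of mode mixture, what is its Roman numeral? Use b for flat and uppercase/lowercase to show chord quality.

The root F# is the diatonic 1st degree of F# major; the borrowing shows in the chord quality. The diatonic chord on degree 1 would be F# (I), but F#–A–C# is the minor chord from F# minor. As a borrowed chord it is labeled i.

i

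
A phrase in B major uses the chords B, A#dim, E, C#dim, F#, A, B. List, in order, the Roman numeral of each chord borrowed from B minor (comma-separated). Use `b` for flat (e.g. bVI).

The diatonic triads in B major are B, C#m, D#m, E, F#, G#m, A#dim. Of the given chords, B, A#dim, E and F# are diatonic. C#dim (C#–E–G) is not: scale degree 2 in B major carries C#m (ii). In B minor the chord on that degree is C#dim, so here it functions as ii°, borrowed from the parallel minor. But A (A–C#–E) is foreign: the diatonic vii° on degree 7 is A#dim, whereas A comes from B minor. It is labeled bVII.

ii°, bVII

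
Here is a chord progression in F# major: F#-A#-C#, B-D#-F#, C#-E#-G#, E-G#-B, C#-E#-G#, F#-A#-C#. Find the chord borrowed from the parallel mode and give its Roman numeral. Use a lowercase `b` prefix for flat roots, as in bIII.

In F# major the diatonic chords are F#, G#m, A#m, B, C#, D#m, E#dim. Of the given chords, F#–A#–C# = F#, B–D#–F# = B and C#–E#–G# = C# are diatonic. E–G#–B is not: scale degree 7 in F# major carries E#dim (vii°). In F# minor the chord on that degree is E, so here it functions as bVII, borrowed from the parallel minor.

bVII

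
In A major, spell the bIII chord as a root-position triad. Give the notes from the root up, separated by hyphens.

C-E-G

bIII is built on the lowered scale degree 3. In A major degree 3 is C#; lowered it becomes C. In A minor the chord on C is C–E–G.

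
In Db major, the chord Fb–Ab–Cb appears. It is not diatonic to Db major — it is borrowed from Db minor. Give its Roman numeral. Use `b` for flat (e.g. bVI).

bIII

Fb is the lowered form of scale degree 3 in Db major (the diatonic degree 3 is F). Fb–Ab–Cb is a major chord — the form found in Db minor, not the diatonic iii (Fm). Borrowed into Db major it is written bIII.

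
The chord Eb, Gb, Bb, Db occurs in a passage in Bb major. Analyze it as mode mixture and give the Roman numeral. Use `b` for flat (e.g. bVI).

iv7

The root Eb is the diatonic 4th degree of Bb major; the borrowing shows in the chord quality. Diatonically Bb major has Eb (IV) on that degree; Eb–Gb–Bb–Db is instead the minor-seventh chord native to Bb minor, so it takes the label iv7.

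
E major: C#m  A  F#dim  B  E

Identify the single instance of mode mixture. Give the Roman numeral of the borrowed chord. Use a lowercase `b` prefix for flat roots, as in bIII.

ii°

E major has the diatonic set E, F#m, G#m, A, B, C#m, D#dim. Of the given chords, C#m, A, B and E are diatonic. But F#dim (F#–A–C) is foreign: the diatonic ii on degree 2 is F#m, whereas F#dim comes from E minor. It is labeled ii°.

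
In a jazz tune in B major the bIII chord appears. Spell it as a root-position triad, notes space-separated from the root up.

D F# A

The root of bIII is the lowered 3rd degree: D# becomes D. Building the major chord from the parallel minor on D: D–F#–A.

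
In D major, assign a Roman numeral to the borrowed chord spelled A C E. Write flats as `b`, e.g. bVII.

v

A is scale degree 5 in D major. The diatonic chord on degree 5 would be A (V), but A–C–E is the minor chord from D minor. As a borrowed chord it is labeled v.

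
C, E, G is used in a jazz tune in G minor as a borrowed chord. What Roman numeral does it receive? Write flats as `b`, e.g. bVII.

IV

C is scale degree 4 in G minor. C–E–G is a major chord — the form found in G major, not the diatonic iv (Cm). Borrowed into G minor it is written IV.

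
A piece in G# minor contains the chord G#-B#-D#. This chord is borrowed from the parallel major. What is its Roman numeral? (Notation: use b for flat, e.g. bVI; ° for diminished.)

G# is scale degree 1 in G# minor. Diatonically G# minor has G#m (i) on that degree; G#–B#–D# is instead the major chord native to G# major, so it takes the label I.

I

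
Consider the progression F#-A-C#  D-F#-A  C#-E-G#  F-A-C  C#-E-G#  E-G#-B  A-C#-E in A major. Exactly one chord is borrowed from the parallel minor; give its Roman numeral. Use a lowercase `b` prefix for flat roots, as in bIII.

A major has the diatonic set A, Bm, C#m, D, E, F#m, G#dim. F#–A–C# = F#m, D–F#–A = D, C#–E–G# = C#m, E–G#–B = E and A–C#–E = A all belong to that set. F–A–C is not: scale degree 6 in A major carries F#m (vi). In A minor the chord on that degree is F, so here it functions as bVI, borrowed from the parallel minor.

bVI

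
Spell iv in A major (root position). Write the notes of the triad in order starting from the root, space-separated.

The root, D, is scale degree 4 — the same note in A major and A minor; only the chord quality changes. Building the minor chord from the parallel minor on D: D–F–A.

D F A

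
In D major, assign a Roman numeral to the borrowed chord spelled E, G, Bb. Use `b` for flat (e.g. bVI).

The root E is the diatonic 2nd degree of D major; the borrowing shows in the chord quality. Diatonically D major has Em (ii) on that degree; E–G–Bb is instead the diminished chord native to D minor, so it takes the label ii°.

ii°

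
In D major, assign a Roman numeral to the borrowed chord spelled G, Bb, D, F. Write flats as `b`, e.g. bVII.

G is scale degree 4 in D major. G–Bb–D–F is a minor-seventh chord — the form found in D minor, not the diatonic IV (G). Borrowed into D major it is written iv7.

iv7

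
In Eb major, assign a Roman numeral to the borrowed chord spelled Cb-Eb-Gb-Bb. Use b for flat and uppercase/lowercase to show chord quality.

bVImaj7

The root Cb is the lowered 6th scale degree — diatonically Eb major has C there. The diatonic chord on degree 6 would be Cm (vi), but Cb–Eb–Gb–Bb is the major-seventh chord from Eb minor. As a borrowed chord it is labeled bVImaj7.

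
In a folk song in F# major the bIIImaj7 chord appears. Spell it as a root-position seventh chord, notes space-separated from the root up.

A C# E G#

Scale degree 3 in F# major is A#. bIIImaj7 uses the lowered form, A, taken from F# minor. In F# minor the chord on A is A–C#–E–G#.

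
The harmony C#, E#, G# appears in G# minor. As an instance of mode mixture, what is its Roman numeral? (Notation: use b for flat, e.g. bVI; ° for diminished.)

IV

C# is scale degree 4 in G# minor. The diatonic chord on degree 4 would be C#m (iv), but C#–E#–G# is the major chord from G# major. As a borrowed chord it is labeled IV.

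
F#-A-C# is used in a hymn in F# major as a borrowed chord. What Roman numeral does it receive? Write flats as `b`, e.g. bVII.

F# is scale degree 1 in F# major. The diatonic chord on degree 1 would be F# (I), but F#–A–C# is the minor chord from F# minor. As a borrowed chord it is labeled i.

i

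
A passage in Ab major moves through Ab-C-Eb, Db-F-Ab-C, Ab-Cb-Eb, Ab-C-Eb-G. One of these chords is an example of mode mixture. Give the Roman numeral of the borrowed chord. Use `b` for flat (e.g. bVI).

The diatonic triads in Ab major are Ab, Bbm, Cm, Db, Eb, Fm, Gdim. Ab–C–Eb = Ab, Db–F–Ab–C = Dbmaj7 and Ab–C–Eb–G = Abmaj7 are all diatonic. But Ab–Cb–Eb is foreign: the diatonic I on degree 1 is Ab, whereas Abm comes from Ab minor. It is labeled i.

i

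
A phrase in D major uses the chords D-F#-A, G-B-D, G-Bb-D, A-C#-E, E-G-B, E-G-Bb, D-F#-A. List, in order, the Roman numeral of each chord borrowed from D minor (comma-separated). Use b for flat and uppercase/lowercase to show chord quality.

In D major the diatonic chords are D, Em, F#m, G, A, Bm, C#dim. Of the given chords, D–F#–A = D, G–B–D = G, A–C#–E = A and E–G–B = Em are diatonic. G–Bb–D is not: scale degree 4 in D major carries G (IV). In D minor the chord on that degree is Gm, so here it functions as iv, borrowed from the parallel minor. But E–G–Bb is foreign: the diatonic ii on degree 2 is Em, whereas Edim comes from D minor. It is labeled ii°.

iv, ii°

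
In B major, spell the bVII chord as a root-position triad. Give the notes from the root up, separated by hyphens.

A-C#-E

bVII is built on the lowered scale degree 7. In B major degree 7 is A#; lowered it becomes A. In B minor the chord on A is A–C#–E.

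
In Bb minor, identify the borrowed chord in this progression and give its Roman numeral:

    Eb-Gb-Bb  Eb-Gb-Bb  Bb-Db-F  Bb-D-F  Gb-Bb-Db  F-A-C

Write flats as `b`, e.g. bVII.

I

In Bb minor (with V from harmonic minor) the diatonic chords are Bbm, Cdim, Db, Ebm, F, Gb, Ab. Of the given chords, Eb–Gb–Bb = Ebm, Bb–Db–F = Bbm, Gb–Bb–Db = Gb and F–A–C = F are diatonic. But Bb–D–F is foreign: the diatonic i on degree 1 is Bbm, whereas Bb comes from Bb major. It is labeled I.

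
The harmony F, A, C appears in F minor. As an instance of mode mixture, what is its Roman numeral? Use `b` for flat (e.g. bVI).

F is scale degree 1 in F minor. Diatonically F minor has Fm (i) on that degree; F–A–C is instead the major chord native to F major, so it takes the label I.

I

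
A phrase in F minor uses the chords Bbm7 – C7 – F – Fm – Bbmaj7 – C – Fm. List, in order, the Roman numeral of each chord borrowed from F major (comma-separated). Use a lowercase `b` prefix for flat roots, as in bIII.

F minor has the diatonic set Fm, Gdim, Ab, Bbm, C, Db, Eb (with V from harmonic minor). Bbm7, C7, Fm and C are all diatonic. But F (F–A–C) is foreign: the diatonic i on degree 1 is Fm, whereas F comes from F major. It is labeled I. Bbmaj7 (Bb–D–F–A) is not: scale degree 4 in F minor carries Bbm (iv). In F major the chord on that degree is Bbmaj7, so here it functions as IVmaj7, borrowed from the parallel major.

I, IVmaj7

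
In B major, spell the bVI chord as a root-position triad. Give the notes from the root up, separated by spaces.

Scale degree 6 in B major is G#. bVI uses the lowered form, G, taken from B minor. Stacking thirds in B minor on G gives G–B–D.

G B D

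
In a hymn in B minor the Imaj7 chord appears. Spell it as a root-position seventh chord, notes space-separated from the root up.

B D# F# A#

The root, B, is scale degree 1 — the same note in B minor and B major; only the chord quality changes. Building the major-seventh chord from the parallel major on B: B–D#–F#–A#.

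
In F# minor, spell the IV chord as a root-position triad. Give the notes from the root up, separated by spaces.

B D# F#

The root, B, is scale degree 4 — the same note in F# minor and F# major; only the chord quality changes. Building the major chord from the parallel major on B: B–D#–F#.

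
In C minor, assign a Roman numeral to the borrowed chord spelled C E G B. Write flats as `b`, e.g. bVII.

C is scale degree 1 in C minor. Diatonically C minor has Cm (i) on that degree; C–E–G–B is instead the major-seventh chord native to C major, so it takes the label Imaj7.

Imaj7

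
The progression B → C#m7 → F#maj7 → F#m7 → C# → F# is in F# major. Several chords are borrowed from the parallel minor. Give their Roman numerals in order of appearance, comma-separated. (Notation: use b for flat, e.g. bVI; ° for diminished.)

v7, i7

In F# major the diatonic chords are F#, G#m, A#m, B, C#, D#m, E#dim. Of the given chords, B, F#maj7, C# and F# are diatonic. But C#m7 (C#–E–G#–B) is foreign: the diatonic V on degree 5 is C#, whereas C#m7 comes from F# minor. It is labeled v7. F#m7 (F#–A–C#–E) doesn't fit — on degree 1 F# major would have F# (I). F#m7 is the degree-1 chord of F# minor, so it is the borrowed i7.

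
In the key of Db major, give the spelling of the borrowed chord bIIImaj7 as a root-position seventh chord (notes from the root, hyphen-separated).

Fb-Ab-Cb-Eb

Scale degree 3 in Db major is F. bIIImaj7 uses the lowered form, Fb, taken from Db minor. Building the major-seventh chord from the parallel minor on Fb: Fb–Ab–Cb–Eb.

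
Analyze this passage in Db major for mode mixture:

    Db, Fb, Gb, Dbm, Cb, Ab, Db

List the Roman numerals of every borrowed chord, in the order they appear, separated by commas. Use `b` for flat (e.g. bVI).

The diatonic triads in Db major are Db, Ebm, Fm, Gb, Ab, Bbm, Cdim. Db, Gb and Ab are all diatonic. But Fb (Fb–Ab–Cb) is foreign: the diatonic iii on degree 3 is Fm, whereas Fb comes from Db minor. It is labeled bIII. Dbm (Db–Fb–Ab) doesn't fit — on degree 1 Db major would have Db (I). Dbm is the degree-1 chord of Db minor, so it is the borrowed i. Cb (Cb–Eb–Gb) doesn't fit — on degree 7 Db major would have Cdim (vii°). Cb is the degree-7 chord of Db minor, so it is the borrowed bVII.

bIII, i, bVII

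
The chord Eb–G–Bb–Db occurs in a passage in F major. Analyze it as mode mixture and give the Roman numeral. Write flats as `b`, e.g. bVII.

bVII7

In F major scale degree 7 is E; Eb is its lowered form, from F minor. The diatonic chord on degree 7 would be Edim (vii°), but Eb–G–Bb–Db is the dominant-seventh chord from F minor. As a borrowed chord it is labeled bVII7.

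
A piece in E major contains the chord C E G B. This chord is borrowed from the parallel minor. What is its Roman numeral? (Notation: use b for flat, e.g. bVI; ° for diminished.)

bVImaj7

C is the lowered form of scale degree 6 in E major (the diatonic degree 6 is C#). The diatonic chord on degree 6 would be C#m (vi), but C–E–G–B is the major-seventh chord from E minor. As a borrowed chord it is labeled bVImaj7.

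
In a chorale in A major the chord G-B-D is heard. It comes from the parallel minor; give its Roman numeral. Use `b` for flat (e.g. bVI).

G is the lowered form of scale degree 7 in A major (the diatonic degree 7 is G#). G–B–D is a major chord — the form found in A minor, not the diatonic vii° (G#dim). Borrowed into A major it is written bVII.

bVII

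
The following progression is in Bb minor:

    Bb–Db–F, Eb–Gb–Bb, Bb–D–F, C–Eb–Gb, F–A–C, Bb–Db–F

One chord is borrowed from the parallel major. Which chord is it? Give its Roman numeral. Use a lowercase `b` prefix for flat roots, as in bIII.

I

Bb minor has the diatonic set Bbm, Cdim, Db, Ebm, F, Gb, Ab (with V from harmonic minor). Of the given chords, Bb–Db–F = Bbm, Eb–Gb–Bb = Ebm, C–Eb–Gb = Cdim and F–A–C = F are diatonic. Bb–D–F doesn't fit — on degree 1 Bb minor would have Bbm (i). Bb is the degree-1 chord of Bb major, so it is the borrowed I.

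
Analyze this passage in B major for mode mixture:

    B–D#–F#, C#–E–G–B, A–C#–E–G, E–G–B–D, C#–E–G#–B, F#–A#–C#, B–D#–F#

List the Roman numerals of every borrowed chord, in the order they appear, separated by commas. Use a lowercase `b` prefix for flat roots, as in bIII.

iiø7, bVII7, iv7

In B major the diatonic chords are B, C#m, D#m, E, F#, G#m, A#dim. B–D#–F# = B, C#–E–G#–B = C#m7 and F#–A#–C# = F# all belong to that set. But C#–E–G–B is foreign: the diatonic ii on degree 2 is C#m, whereas C#m7b5 comes from B minor. It is labeled iiø7. A–C#–E–G doesn't fit — on degree 7 B major would have A#dim (vii°). A7 is the degree-7 chord of B minor, so it is the borrowed bVII7. E–G–B–D doesn't fit — on degree 4 B major would have E (IV). Em7 is the degree-4 chord of B minor, so it is the borrowed iv7.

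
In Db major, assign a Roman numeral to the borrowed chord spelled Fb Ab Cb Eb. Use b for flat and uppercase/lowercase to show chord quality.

bIIImaj7

In Db major scale degree 3 is F; Fb is its lowered form, from Db minor. The diatonic chord on degree 3 would be Fm (iii), but Fb–Ab–Cb–Eb is the major-seventh chord from Db minor. As a borrowed chord it is labeled bIIImaj7.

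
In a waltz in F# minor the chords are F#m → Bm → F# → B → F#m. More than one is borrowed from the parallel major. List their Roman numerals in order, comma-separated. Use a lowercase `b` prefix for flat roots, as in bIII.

I, IV

F# minor has the diatonic set F#m, G#dim, A, Bm, C#, D, E (with V from harmonic minor). F#m and Bm both belong to that set. But F# (F#–A#–C#) is foreign: the diatonic i on degree 1 is F#m, whereas F# comes from F# major. It is labeled I. But B (B–D#–F#) is foreign: the diatonic iv on degree 4 is Bm, whereas B comes from F# major. It is labeled IV.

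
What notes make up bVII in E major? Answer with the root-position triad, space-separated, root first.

D F# A

Scale degree 7 in E major is D#. bVII uses the lowered form, D, taken from E minor. Building the major chord from the parallel minor on D: D–F#–A.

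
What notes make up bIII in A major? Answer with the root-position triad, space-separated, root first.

bIII is built on the lowered scale degree 3. In A major degree 3 is C#; lowered it becomes C. In A minor the chord on C is C–E–G.

C E G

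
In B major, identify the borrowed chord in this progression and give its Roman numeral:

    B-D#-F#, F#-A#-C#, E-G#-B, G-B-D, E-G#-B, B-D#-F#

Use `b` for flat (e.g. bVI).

In B major the diatonic chords are B, C#m, D#m, E, F#, G#m, A#dim. B–D#–F# = B, F#–A#–C# = F# and E–G#–B = E all belong to that set. But G–B–D is foreign: the diatonic vi on degree 6 is G#m, whereas G comes from B minor. It is labeled bVI.

bVI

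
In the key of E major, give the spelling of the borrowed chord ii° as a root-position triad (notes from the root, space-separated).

F# A C

ii° is built on scale degree 2, which is F# in both E major and its parallel. In E minor the chord on F# is F#–A–C.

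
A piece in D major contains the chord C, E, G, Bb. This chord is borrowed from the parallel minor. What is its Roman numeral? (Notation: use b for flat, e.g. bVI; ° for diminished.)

The root C is the lowered 7th scale degree — diatonically D major has C# there. Diatonically D major has C#dim (vii°) on that degree; C–E–G–Bb is instead the dominant-seventh chord native to D minor, so it takes the label bVII7.

bVII7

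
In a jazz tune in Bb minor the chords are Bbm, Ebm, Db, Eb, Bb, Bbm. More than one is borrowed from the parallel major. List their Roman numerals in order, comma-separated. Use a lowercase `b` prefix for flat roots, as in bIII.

The diatonic triads in Bb minor (with V from harmonic minor) are Bbm, Cdim, Db, Ebm, F, Gb, Ab. Bbm, Ebm and Db are all diatonic. Eb (Eb–G–Bb) is not: scale degree 4 in Bb minor carries Ebm (iv). In Bb major the chord on that degree is Eb, so here it functions as IV, borrowed from the parallel major. But Bb (Bb–D–F) is foreign: the diatonic i on degree 1 is Bbm, whereas Bb comes from Bb major. It is labeled I.

IV, I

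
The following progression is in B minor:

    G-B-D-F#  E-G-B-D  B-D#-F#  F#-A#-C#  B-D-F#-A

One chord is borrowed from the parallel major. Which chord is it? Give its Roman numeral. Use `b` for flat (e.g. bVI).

I

B minor has the diatonic set Bm, C#dim, D, Em, F#, G, A (with V from harmonic minor). G–B–D–F# = Gmaj7, E–G–B–D = Em7, F#–A#–C# = F# and B–D–F#–A = Bm7 all belong to that set. B–D#–F# doesn't fit — on degree 1 B minor would have Bm (i). B is the degree-1 chord of B major, so it is the borrowed I.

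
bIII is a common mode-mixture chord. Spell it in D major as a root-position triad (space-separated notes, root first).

F A C

Scale degree 3 in D major is F#. bIII uses the lowered form, F, taken from D minor. In D minor the chord on F is F–A–C.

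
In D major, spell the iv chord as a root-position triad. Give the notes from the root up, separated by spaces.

iv is built on scale degree 4, which is G in both D major and its parallel. In D minor the chord on G is G–Bb–D.

G Bb D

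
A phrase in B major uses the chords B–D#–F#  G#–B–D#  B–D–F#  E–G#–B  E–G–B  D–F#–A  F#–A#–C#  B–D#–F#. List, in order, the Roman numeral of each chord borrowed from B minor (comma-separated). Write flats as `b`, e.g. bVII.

The diatonic triads in B major are B, C#m, D#m, E, F#, G#m, A#dim. B–D#–F# = B, G#–B–D# = G#m, E–G#–B = E and F#–A#–C# = F# all belong to that set. B–D–F# is not: scale degree 1 in B major carries B (I). In B minor the chord on that degree is Bm, so here it functions as i, borrowed from the parallel minor. E–G–B is not: scale degree 4 in B major carries E (IV). In B minor the chord on that degree is Em, so here it functions as iv, borrowed from the parallel minor. D–F#–A doesn't fit — on degree 3 B major would have D#m (iii). D is the degree-3 chord of B minor, so it is the borrowed bIII.

i, iv, bIII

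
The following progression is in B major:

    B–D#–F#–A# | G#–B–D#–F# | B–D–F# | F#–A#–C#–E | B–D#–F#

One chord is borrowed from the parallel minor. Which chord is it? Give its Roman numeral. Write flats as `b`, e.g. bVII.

i

B major has the diatonic set B, C#m, D#m, E, F#, G#m, A#dim. B–D#–F#–A# = Bmaj7, G#–B–D#–F# = G#m7, F#–A#–C#–E = F#7 and B–D#–F# = B all belong to that set. B–D–F# is not: scale degree 1 in B major carries B (I). In B minor the chord on that degree is Bm, so here it functions as i, borrowed from the parallel minor.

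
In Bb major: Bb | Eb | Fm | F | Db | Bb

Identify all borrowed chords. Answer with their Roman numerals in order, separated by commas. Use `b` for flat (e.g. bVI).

The diatonic triads in Bb major are Bb, Cm, Dm, Eb, F, Gm, Adim. Bb, Eb and F are all diatonic. But Fm (F–Ab–C) is foreign: the diatonic V on degree 5 is F, whereas Fm comes from Bb minor. It is labeled v. Db (Db–F–Ab) doesn't fit — on degree 3 Bb major would have Dm (iii). Db is the degree-3 chord of Bb minor, so it is the borrowed bIII.

v, bIII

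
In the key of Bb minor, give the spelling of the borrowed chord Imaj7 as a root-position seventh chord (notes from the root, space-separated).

Bb D F A

The root, Bb, is scale degree 1 — the same note in Bb minor and Bb major; only the chord quality changes. Stacking thirds in Bb major on Bb gives Bb–D–F–A.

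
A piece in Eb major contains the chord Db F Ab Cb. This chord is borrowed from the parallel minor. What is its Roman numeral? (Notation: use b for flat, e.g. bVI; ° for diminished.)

Db is the lowered form of scale degree 7 in Eb major (the diatonic degree 7 is D). Db–F–Ab–Cb is a dominant-seventh chord — the form found in Eb minor, not the diatonic vii° (Ddim). Borrowed into Eb major it is written bVII7.

bVII7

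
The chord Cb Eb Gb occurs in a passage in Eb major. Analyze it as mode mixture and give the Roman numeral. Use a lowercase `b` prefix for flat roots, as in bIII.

In Eb major scale degree 6 is C; Cb is its lowered form, from Eb minor. The diatonic chord on degree 6 would be Cm (vi), but Cb–Eb–Gb is the major chord from Eb minor. As a borrowed chord it is labeled bVI.

bVI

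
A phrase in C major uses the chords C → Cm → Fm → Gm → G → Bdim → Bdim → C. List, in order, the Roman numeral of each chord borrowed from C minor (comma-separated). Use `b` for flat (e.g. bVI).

i, iv, v

In C major the diatonic chords are C, Dm, Em, F, G, Am, Bdim. C, G and Bdim are all diatonic. Cm (C–Eb–G) doesn't fit — on degree 1 C major would have C (I). Cm is the degree-1 chord of C minor, so it is the borrowed i. Fm (F–Ab–C) is not: scale degree 4 in C major carries F (IV). In C minor the chord on that degree is Fm, so here it functions as iv, borrowed from the parallel minor. Gm (G–Bb–D) is not: scale degree 5 in C major carries G (V). In C minor the chord on that degree is Gm, so here it functions as v, borrowed from the parallel minor.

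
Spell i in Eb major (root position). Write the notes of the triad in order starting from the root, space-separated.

The root, Eb, is scale degree 1 — the same note in Eb major and Eb minor; only the chord quality changes. In Eb minor the chord on Eb is Eb–Gb–Bb.

Eb Gb Bb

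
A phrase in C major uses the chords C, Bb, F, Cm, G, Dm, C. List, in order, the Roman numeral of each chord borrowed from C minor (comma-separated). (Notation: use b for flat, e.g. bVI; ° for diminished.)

C major has the diatonic set C, Dm, Em, F, G, Am, Bdim. C, F, G and Dm are all diatonic. Bb (Bb–D–F) doesn't fit — on degree 7 C major would have Bdim (vii°). Bb is the degree-7 chord of C minor, so it is the borrowed bVII. Cm (C–Eb–G) is not: scale degree 1 in C major carries C (I). In C minor the chord on that degree is Cm, so here it functions as i, borrowed from the parallel minor.

bVII, i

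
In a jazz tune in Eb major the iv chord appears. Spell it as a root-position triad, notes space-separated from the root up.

Ab Cb Eb

iv is built on scale degree 4, which is Ab in both Eb major and its parallel. In Eb minor the chord on Ab is Ab–Cb–Eb.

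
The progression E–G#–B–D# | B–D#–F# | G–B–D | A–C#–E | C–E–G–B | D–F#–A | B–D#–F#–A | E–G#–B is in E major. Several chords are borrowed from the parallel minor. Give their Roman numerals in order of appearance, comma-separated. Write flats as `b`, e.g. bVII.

In E major the diatonic chords are E, F#m, G#m, A, B, C#m, D#dim. Of the given chords, E–G#–B–D# = Emaj7, B–D#–F# = B, A–C#–E = A, B–D#–F#–A = B7 and E–G#–B = E are diatonic. G–B–D is not: scale degree 3 in E major carries G#m (iii). In E minor the chord on that degree is G, so here it functions as bIII, borrowed from the parallel minor. C–E–G–B is not: scale degree 6 in E major carries C#m (vi). In E minor the chord on that degree is Cmaj7, so here it functions as bVImaj7, borrowed from the parallel minor. But D–F#–A is foreign: the diatonic vii° on degree 7 is D#dim, whereas D comes from E minor. It is labeled bVII.

bIII, bVImaj7, bVII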